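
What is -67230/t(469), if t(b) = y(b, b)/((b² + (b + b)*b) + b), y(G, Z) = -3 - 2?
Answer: 8879092992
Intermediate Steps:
y(G, Z) = -5
t(b) = -5/(b + 3*b²) (t(b) = -5/((b² + (b + b)*b) + b) = -5/((b² + (2*b)*b) + b) = -5/((b² + 2*b²) + b) = -5/(3*b² + b) = -5/(b + 3*b²))
-67230/t(469) = -67230/((-5/(469*(1 + 3*469)))) = -67230/((-5*1/469/(1 + 1407))) = -67230/((-5*1/469/1408)) = -67230/((-5*1/469*1/1408)) = -67230/(-5/660352) = -67230*(-660352/5) = 8879092992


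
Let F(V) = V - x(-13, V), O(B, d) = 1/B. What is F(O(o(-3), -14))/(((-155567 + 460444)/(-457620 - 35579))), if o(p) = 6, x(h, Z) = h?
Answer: -38962721/1829262 ≈ -21.300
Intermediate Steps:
F(V) = 13 + V (F(V) = V - 1*(-13) = V + 13 = 13 + V)
F(O(o(-3), -14))/(((-155567 + 460444)/(-457620 - 35579))) = (13 + 1/6)/(((-155567 + 460444)/(-457620 - 35579))) = (13 + ⅙)/((304877/(-493199))) = 79/(6*((304877*(-1/493199)))) = 79/(6*(-304877/493199)) = (79/6)*(-493199/304877) = -38962721/1829262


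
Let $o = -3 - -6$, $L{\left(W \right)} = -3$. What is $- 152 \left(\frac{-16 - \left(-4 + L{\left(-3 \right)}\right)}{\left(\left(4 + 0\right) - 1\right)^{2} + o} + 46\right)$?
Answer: $-6878$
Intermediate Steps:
$o = 3$ ($o = -3 + 6 = 3$)
$- 152 \left(\frac{-16 - \left(-4 + L{\left(-3 \right)}\right)}{\left(\left(4 + 0\right) - 1\right)^{2} + o} + 46\right) = - 152 \left(\frac{-16 + \left(\left(-1\right) \left(-3\right) + 4\right)}{\left(\left(4 + 0\right) - 1\right)^{2} + 3} + 46\right) = - 152 \left(\frac{-16 + \left(3 + 4\right)}{\left(4 - 1\right)^{2} + 3} + 46\right) = - 152 \left(\frac{-16 + 7}{3^{2} + 3} + 46\right) = - 152 \left(- \frac{9}{9 + 3} + 46\right) = - 152 \left(- \frac{9}{12} + 46\right) = - 152 \left(\left(-9\right) \frac{1}{12} + 46\right) = - 152 \left(- \frac{3}{4} + 46\right) = \left(-152\right) \frac{181}{4} = -6878$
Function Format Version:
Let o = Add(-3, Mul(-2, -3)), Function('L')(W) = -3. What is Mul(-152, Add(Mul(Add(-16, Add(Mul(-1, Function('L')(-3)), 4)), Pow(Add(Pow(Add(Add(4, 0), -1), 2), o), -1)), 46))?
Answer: -6878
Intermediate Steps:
o = 3 (o = Add(-3, 6) = 3)
Mul(-152, Add(Mul(Add(-16, Add(Mul(-1, Function('L')(-3)), 4)), Pow(Add(Pow(Add(Add(4, 0), -1), 2), o), -1)), 46)) = Mul(-152, Add(Mul(Add(-16, Add(Mul(-1, -3), 4)), Pow(Add(Pow(Add(Add(4, 0), -1), 2), 3), -1)), 46)) = Mul(-152, Add(Mul(Add(-16, Add(3, 4)), Pow(Add(Pow(Add(4, -1), 2), 3), -1)), 46)) = Mul(-152, Add(Mul(Add(-16, 7), Pow(Add(Pow(3, 2), 3), -1)), 46)) = Mul(-152, Add(Mul(-9, Pow(Add(9, 3), -1)), 46)) = Mul(-152, Add(Mul(-9, Pow(12, -1)), 46)) = Mul(-152, Add(Mul(-9, Rational(1, 12)), 46)) = Mul(-152, Add(Rational(-3, 4), 46)) = Mul(-152, Rational(181, 4)) = -6878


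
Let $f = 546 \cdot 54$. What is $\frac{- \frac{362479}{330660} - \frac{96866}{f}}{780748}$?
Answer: $- \frac{169512073}{30204969640560} \approx -5.6121 \cdot 10^{-6}$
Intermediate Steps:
$f = 29484$
$\frac{- \frac{362479}{330660} - \frac{96866}{f}}{780748} = \frac{- \frac{362479}{330660} - \frac{96866}{29484}}{780748} = \left(\left(-362479\right) \frac{1}{330660} - \frac{6919}{2106}\right) \frac{1}{780748} = \left(- \frac{362479}{330660} - \frac{6919}{2106}\right) \frac{1}{780748} = \left(- \frac{169512073}{38687220}\right) \frac{1}{780748} = - \frac{169512073}{30204969640560}$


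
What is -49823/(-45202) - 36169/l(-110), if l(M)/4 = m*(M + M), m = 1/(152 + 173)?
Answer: 53138996409/3977776 ≈ 13359.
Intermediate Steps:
m = 1/325 ≈ 0.0030769
l(M) = 8*M/325 (l(M) = 4*((M + M)/325) = 4*((2*M)/325) = 4*(2*M/325) = 8*M/325)
-49823/(-45202) - 36169/l(-110) = -49823/(-45202) - 36169/((8/325)*(-110)) = -49823*(-1/45202) - 36169/(-176/65) = 49823/45202 - 36169*(-65/176) = 49823/45202 + 2350985/176 = 53138996409/3977776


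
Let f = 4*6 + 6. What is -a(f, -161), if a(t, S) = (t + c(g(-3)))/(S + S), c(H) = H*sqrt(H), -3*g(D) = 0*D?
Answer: 15/161 ≈ 0.093168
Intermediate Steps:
g(D) = 0 (g(D) = -0*D = -1/3*0 = 0)
c(H) = H**(3/2)
f = 30 (f = 24 + 6 = 30)
a(t, S) = t/(2*S) (a(t, S) = (t + 0**(3/2))/(S + S) = (t + 0)/((2*S)) = t*(1/(2*S)) = t/(2*S))
-a(f, -161) = -30/(2*(-161)) = -30*(-1)/(2*161) = -1*(-15/161) = 15/161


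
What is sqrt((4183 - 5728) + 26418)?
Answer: sqrt(24873) ≈ 157.71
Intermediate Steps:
sqrt((4183 - 5728) + 26418) = sqrt(-1545 + 26418) = sqrt(24873)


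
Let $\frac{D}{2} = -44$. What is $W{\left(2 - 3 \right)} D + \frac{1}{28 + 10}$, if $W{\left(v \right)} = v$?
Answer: $\frac{3345}{38} \approx 88.026$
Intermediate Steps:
$D = -88$ ($D = 2 \left(-44\right) = -88$)
$W{\left(2 - 3 \right)} D + \frac{1}{28 + 10} = \left(2 - 3\right) \left(-88\right) + \frac{1}{28 + 10} = \left(-1\right) \left(-88\right) + \frac{1}{38} = 88 + \frac{1}{38} = \frac{3345}{38}$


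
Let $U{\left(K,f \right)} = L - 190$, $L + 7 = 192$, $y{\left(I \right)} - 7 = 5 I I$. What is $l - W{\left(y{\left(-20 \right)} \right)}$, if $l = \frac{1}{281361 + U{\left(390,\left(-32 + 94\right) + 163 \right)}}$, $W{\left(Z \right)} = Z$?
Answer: $- \frac{564681491}{281356} \approx -2007.0$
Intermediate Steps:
$y{\left(I \right)} = 7 + 5 I^{2}$ ($y{\left(I \right)} = 7 + 5 I I = 7 + 5 I^{2}$)
$L = 185$ ($L = -7 + 192 = 185$)
$U{\left(K,f \right)} = -5$ ($U{\left(K,f \right)} = 185 - 190 = -5$)
$l = \frac{1}{281356}$ ($l = \frac{1}{281361 - 5} = \frac{1}{281356} \approx 3.5542 \cdot 10^{-6}$)
$l - W{\left(y{\left(-20 \right)} \right)} = \frac{1}{281356} - \left(7 + 5 \left(-20\right)^{2}\right) = \frac{1}{281356} - \left(7 + 5 \cdot 400\right) = \frac{1}{281356} - \left(7 + 2000\right) = \frac{1}{281356} - 2007 = - \frac{564681491}{281356}$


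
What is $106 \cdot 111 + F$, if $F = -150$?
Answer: $11616$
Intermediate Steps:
$106 \cdot 111 + F = 106 \cdot 111 - 150 = 11766 - 150 = 11616$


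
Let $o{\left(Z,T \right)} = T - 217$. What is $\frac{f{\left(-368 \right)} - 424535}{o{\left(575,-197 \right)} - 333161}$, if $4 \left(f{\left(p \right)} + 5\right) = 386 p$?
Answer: $\frac{460052}{333575} \approx 1.3792$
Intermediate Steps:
$o{\left(Z,T \right)} = -217 + T$
$f{\left(p \right)} = -5 + \frac{193 p}{2}$ ($f{\left(p \right)} = -5 + \frac{386 p}{4} = -5 + \frac{193 p}{2}$)
$\frac{f{\left(-368 \right)} - 424535}{o{\left(575,-197 \right)} - 333161} = \frac{\left(-5 + \frac{193}{2} \left(-368\right)\right) - 424535}{\left(-217 - 197\right) - 333161} = \frac{\left(-5 - 35512\right) - 424535}{-414 - 333161} = \frac{-35517 - 424535}{-333575} = \left(-460052\right) \left(- \frac{1}{333575}\right) = \frac{460052}{333575}$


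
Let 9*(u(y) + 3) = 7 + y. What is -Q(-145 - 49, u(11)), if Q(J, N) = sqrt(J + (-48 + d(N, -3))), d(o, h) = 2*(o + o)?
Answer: -I*sqrt(246) ≈ -15.684*I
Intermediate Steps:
d(o, h) = 4*o (d(o, h) = 2*(2*o) = 4*o)
u(y) = -20/9 + y/9 (u(y) = -3 + (7 + y)/9 = -3 + (7/9 + y/9) = -20/9 + y/9)
Q(J, N) = sqrt(-48 + J + 4*N) (Q(J, N) = sqrt(J + (-48 + 4*N)) = sqrt(-48 + J + 4*N))
-Q(-145 - 49, u(11)) = -sqrt(-48 + (-145 - 49) + 4*(-20/9 + (1/9)*11)) = -sqrt(-48 - 194 + 4*(-20/9 + 11/9)) = -sqrt(-48 - 194 + 4*(-1)) = -sqrt(-48 - 194 - 4) = -sqrt(-246) = -I*sqrt(246)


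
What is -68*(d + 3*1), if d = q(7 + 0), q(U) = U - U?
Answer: -204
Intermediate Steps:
q(U) = 0
d = 0
-68*(d + 3*1) = -68*(0 + 3*1) = -68*(0 + 3) = -68*3 = -204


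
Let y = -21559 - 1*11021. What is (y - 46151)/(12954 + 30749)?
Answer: -78731/43703 ≈ -1.8015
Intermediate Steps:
y = -32580 (y = -21559 - 11021 = -32580)
(y - 46151)/(12954 + 30749) = (-32580 - 46151)/(12954 + 30749) = -78731/43703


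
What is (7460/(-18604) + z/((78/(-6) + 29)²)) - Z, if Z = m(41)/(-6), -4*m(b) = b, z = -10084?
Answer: -37059121/892992 ≈ -41.500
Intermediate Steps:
m(b) = -b/4
Z = 41/24 (Z = (-¼*41)/(-6) = -⅙*(-41/4) = 41/24 ≈ 1.7083)
(7460/(-18604) + z/((78/(-6) + 29)²)) - Z = (7460/(-18604) - 10084/(78/(-6) + 29)²) - 1*41/24 = (7460*(-1/18604) - 10084/(78*(-⅙) + 29)²) - 41/24 = (-1865/4651 - 10084/(-13 + 29)²) - 41/24 = (-1865/4651 - 10084/(16²)) - 41/24 = (-1865/4651 - 10084/256) - 41/24 = (-1865/4651 - 10084*1/256) - 41/24 = (-1865/4651 - 2521/64) - 41/24 = -11844531/297664 - 41/24 = -37059121/892992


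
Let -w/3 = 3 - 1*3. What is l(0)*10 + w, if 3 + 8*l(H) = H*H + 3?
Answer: 0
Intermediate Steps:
w = 0 (w = -3*(3 - 1*3) = -3*(3 - 3) = -3*0 = 0)
l(H) = H**2/8 (l(H) = -3/8 + (H*H + 3)/8 = -3/8 + (H**2 + 3)/8 = -3/8 + (3 + H**2)/8 = -3/8 + (3/8 + H**2/8) = H**2/8)
l(0)*10 + w = ((1/8)*0**2)*10 + 0 = ((1/8)*0)*10 + 0 = 0*10 + 0 = 0 + 0 = 0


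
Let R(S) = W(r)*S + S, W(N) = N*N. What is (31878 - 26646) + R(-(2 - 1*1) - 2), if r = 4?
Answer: 5181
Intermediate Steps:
W(N) = N²
R(S) = 17*S (R(S) = 4²*S + S = 16*S + S = 17*S)
(31878 - 26646) + R(-(2 - 1*1) - 2) = (31878 - 26646) + 17*(-(2 - 1*1) - 2) = 5232 + 17*(-(2 - 1) - 2) = 5232 + 17*(-1*1 - 2) = 5232 + 17*(-1 - 2) = 5232 + 17*(-3) = 5232 - 51 = 5181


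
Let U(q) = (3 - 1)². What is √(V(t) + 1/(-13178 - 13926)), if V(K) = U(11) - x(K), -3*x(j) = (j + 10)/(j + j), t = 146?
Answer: √8448513234/44968 ≈ 2.0440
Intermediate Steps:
U(q) = 4 (U(q) = 2² = 4)
x(j) = -(10 + j)/(6*j) (x(j) = -(j + 10)/(3*(j + j)) = -(10 + j)/(3*(2*j)) = -(10 + j)*1/(2*j)/3 = -(10 + j)/(6*j))
V(K) = 4 - (-10 - K)/(6*K)
√(V(t) + 1/(-13178 - 13926)) = √((⅚)*(2 + 5*146)/146 + 1/(-13178 - 13926)) = √((⅚)*(1/146)*(2 + 730) + 1/(-27104)) = √((⅚)*(1/146)*732 - 1/27104) = √(305/73 - 1/27104) = √(8266647/1978592) = √8448513234/44968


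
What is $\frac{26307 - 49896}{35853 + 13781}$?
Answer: $- \frac{23589}{49634} \approx -0.47526$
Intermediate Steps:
$\frac{26307 - 49896}{35853 + 13781} = - \frac{23589}{49634}$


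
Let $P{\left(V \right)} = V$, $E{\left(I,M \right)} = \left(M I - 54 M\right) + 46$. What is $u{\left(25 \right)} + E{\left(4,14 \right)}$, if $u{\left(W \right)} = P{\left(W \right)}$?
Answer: $-629$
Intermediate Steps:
$E{\left(I,M \right)} = 46 - 54 M + I M$ ($E{\left(I,M \right)} = \left(I M - 54 M\right) + 46 = \left(- 54 M + I M\right) + 46 = 46 - 54 M + I M$)
$u{\left(W \right)} = W$
$u{\left(25 \right)} + E{\left(4,14 \right)} = 25 + \left(46 - 756 + 4 \cdot 14\right) = 25 + \left(46 - 756 + 56\right) = 25 - 654 = -629$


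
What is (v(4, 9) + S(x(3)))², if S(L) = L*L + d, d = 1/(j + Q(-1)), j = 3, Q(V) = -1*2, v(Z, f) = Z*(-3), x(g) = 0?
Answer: 121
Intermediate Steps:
v(Z, f) = -3*Z
Q(V) = -2
d = 1 (d = 1/(3 - 2) = 1/1 = 1)
S(L) = 1 + L² (S(L) = L*L + 1 = L² + 1 = 1 + L²)
(v(4, 9) + S(x(3)))² = (-3*4 + (1 + 0²))² = (-12 + (1 + 0))² = (-12 + 1)² = (-11)² = 121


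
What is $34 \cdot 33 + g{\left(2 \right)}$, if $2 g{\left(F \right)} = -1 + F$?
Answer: $\frac{2245}{2} \approx 1122.5$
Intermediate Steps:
$g{\left(F \right)} = - \frac{1}{2} + \frac{F}{2}$ ($g{\left(F \right)} = \frac{-1 + F}{2} = - \frac{1}{2} + \frac{F}{2}$)
$34 \cdot 33 + g{\left(2 \right)} = 34 \cdot 33 + \left(- \frac{1}{2} + \frac{1}{2} \cdot 2\right) = 1122 + \left(- \frac{1}{2} + 1\right) = 1122 + \frac{1}{2} = \frac{2245}{2}$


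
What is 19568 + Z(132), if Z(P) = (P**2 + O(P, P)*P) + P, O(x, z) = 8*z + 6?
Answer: 177308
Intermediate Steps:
O(x, z) = 6 + 8*z
Z(P) = P + P**2 + P*(6 + 8*P) (Z(P) = (P**2 + (6 + 8*P)*P) + P = (P**2 + P*(6 + 8*P)) + P = P + P**2 + P*(6 + 8*P))
19568 + Z(132) = 19568 + 132*(7 + 9*132) = 19568 + 132*(7 + 1188) = 19568 + 132*1195 = 19568 + 157740 = 177308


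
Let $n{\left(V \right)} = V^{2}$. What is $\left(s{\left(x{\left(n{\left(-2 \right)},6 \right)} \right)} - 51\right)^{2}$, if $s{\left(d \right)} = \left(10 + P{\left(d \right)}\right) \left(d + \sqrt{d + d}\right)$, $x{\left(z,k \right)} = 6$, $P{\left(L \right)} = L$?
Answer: $5097 + 2880 \sqrt{3} \approx 10085.0$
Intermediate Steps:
$s{\left(d \right)} = \left(10 + d\right) \left(d + \sqrt{2} \sqrt{d}\right)$ ($s{\left(d \right)} = \left(10 + d\right) \left(d + \sqrt{d + d}\right) = \left(10 + d\right) \left(d + \sqrt{2 d}\right) = \left(10 + d\right) \left(d + \sqrt{2} \sqrt{d}\right)$)
$\left(s{\left(x{\left(n{\left(-2 \right)},6 \right)} \right)} - 51\right)^{2} = \left(\left(6^{2} + 10 \cdot 6 + \sqrt{2} \cdot 6^{\frac{3}{2}} + 10 \sqrt{2} \sqrt{6}\right) - 51\right)^{2} = \left(\left(36 + 60 + \sqrt{2} \cdot 6 \sqrt{6} + 20 \sqrt{3}\right) - 51\right)^{2} = \left(\left(36 + 60 + 12 \sqrt{3} + 20 \sqrt{3}\right) - 51\right)^{2} = \left(\left(96 + 32 \sqrt{3}\right) - 51\right)^{2} = \left(45 + 32 \sqrt{3}\right)^{2}$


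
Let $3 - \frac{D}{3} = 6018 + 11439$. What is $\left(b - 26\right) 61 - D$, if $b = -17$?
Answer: $49739$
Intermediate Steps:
$D = -52362$ ($D = 9 - 3 \left(6018 + 11439\right) = 9 - 52371 = -52362$)
$\left(b - 26\right) 61 - D = \left(-17 - 26\right) 61 - -52362 = \left(-43\right) 61 + 52362 = -2623 + 52362 = 49739$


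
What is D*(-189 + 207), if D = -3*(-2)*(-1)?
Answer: -108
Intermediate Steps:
D = -6 (D = 6*(-1) = -6)
D*(-189 + 207) = -6*(-189 + 207) = -6*18 = -108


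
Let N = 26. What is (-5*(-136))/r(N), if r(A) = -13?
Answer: -680/13 ≈ -52.308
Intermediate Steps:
(-5*(-136))/r(N) = -5*(-136)/(-13) = 680*(-1/13) = -680/13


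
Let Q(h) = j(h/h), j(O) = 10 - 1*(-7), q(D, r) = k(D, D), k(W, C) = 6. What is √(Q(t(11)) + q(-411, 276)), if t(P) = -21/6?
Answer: √23 ≈ 4.7958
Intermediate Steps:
t(P) = -7/2 (t(P) = -21*⅙ = -7/2)
q(D, r) = 6
j(O) = 17 (j(O) = 10 + 7 = 17)
Q(h) = 17
√(Q(t(11)) + q(-411, 276)) = √(17 + 6) = √23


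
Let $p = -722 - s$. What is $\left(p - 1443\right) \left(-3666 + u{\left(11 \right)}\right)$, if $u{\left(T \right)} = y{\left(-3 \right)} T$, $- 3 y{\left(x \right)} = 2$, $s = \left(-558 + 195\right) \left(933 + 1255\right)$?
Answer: $- \frac{8728710580}{3} \approx -2.9096 \cdot 10^{9}$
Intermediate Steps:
$s = -794244$ ($s = \left(-363\right) 2188 = -794244$)
$p = 793522$ ($p = -722 - -794244 = -722 + 794244 = 793522$)
$y{\left(x \right)} = - \frac{2}{3}$ ($y{\left(x \right)} = \left(- \frac{1}{3}\right) 2 = - \frac{2}{3}$)
$u{\left(T \right)} = - \frac{2 T}{3}$
$\left(p - 1443\right) \left(-3666 + u{\left(11 \right)}\right) = \left(793522 - 1443\right) \left(-3666 - \frac{22}{3}\right) = 792079 \left(-3666 - \frac{22}{3}\right) = 792079 \left(- \frac{11020}{3}\right) = - \frac{8728710580}{3}$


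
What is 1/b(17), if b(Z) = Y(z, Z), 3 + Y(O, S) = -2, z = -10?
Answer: -1/5 ≈ -0.20000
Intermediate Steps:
Y(O, S) = -5 (Y(O, S) = -3 - 2 = -5)
b(Z) = -5
1/b(17) = 1/(-5) = -1/5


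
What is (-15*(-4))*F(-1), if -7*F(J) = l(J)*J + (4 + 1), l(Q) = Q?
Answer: -360/7 ≈ -51.429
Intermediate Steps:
F(J) = -5/7 - J²/7 (F(J) = -(J*J + (4 + 1))/7 = -(J² + 5)/7 = -(5 + J²)/7 = -5/7 - J²/7)
(-15*(-4))*F(-1) = (-15*(-4))*(-5/7 - ⅐*(-1)²) = 60*(-5/7 - ⅐*1) = 60*(-5/7 - ⅐) = 60*(-6/7) = -360/7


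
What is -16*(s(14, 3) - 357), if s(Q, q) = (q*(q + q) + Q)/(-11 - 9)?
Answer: 28688/5 ≈ 5737.6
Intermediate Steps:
s(Q, q) = -q²/10 - Q/20 (s(Q, q) = (q*(2*q) + Q)/(-20) = (2*q² + Q)*(-1/20) = (Q + 2*q²)*(-1/20) = -q²/10 - Q/20)
-16*(s(14, 3) - 357) = -16*((-⅒*3² - 1/20*14) - 357) = -16*((-⅒*9 - 7/10) - 357) = -16*((-9/10 - 7/10) - 357) = -16*(-8/5 - 357) = -16*(-1793/5) = 28688/5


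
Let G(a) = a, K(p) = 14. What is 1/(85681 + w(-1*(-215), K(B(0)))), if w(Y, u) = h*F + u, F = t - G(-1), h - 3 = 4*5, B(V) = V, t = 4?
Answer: 1/85810 ≈ 1.1654e-5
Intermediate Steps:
h = 23 (h = 3 + 4*5 = 3 + 20 = 23)
F = 5 (F = 4 - 1*(-1) = 4 + 1 = 5)
w(Y, u) = 115 + u (w(Y, u) = 23*5 + u = 115 + u)
1/(85681 + w(-1*(-215), K(B(0)))) = 1/(85681 + (115 + 14)) = 1/(85681 + 129) = 1/85810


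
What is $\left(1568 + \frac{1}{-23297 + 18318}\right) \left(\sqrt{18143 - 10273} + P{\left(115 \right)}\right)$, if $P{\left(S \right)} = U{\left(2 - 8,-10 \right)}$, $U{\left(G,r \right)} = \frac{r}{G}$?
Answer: $\frac{13011785}{4979} + \frac{7807071 \sqrt{7870}}{4979} \approx 1.4172 \cdot 10^{5}$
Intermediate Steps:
$P{\left(S \right)} = \frac{5}{3}$ ($P{\left(S \right)} = - \frac{10}{2 - 8} = - \frac{10}{-6} = \left(-10\right) \left(- \frac{1}{6}\right) = \frac{5}{3}$)
$\left(1568 + \frac{1}{-23297 + 18318}\right) \left(\sqrt{18143 - 10273} + P{\left(115 \right)}\right) = \left(1568 + \frac{1}{-23297 + 18318}\right) \left(\sqrt{18143 - 10273} + \frac{5}{3}\right) = \left(1568 + \frac{1}{-4979}\right) \left(\sqrt{7870} + \frac{5}{3}\right) = \left(1568 - \frac{1}{4979}\right) \left(\frac{5}{3} + \sqrt{7870}\right) = \frac{7807071 \left(\frac{5}{3} + \sqrt{7870}\right)}{4979} = \frac{13011785}{4979} + \frac{7807071 \sqrt{7870}}{4979}$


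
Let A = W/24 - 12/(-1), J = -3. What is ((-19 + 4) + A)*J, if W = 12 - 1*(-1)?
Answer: 59/8 ≈ 7.3750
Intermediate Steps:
W = 13 (W = 12 + 1 = 13)
A = 301/24 (A = 13/24 - 12/(-1) = 13*(1/24) - 12*(-1) = 13/24 + 12 = 301/24 ≈ 12.542)
((-19 + 4) + A)*J = ((-19 + 4) + 301/24)*(-3) = (-15 + 301/24)*(-3) = -59/24*(-3) = 59/8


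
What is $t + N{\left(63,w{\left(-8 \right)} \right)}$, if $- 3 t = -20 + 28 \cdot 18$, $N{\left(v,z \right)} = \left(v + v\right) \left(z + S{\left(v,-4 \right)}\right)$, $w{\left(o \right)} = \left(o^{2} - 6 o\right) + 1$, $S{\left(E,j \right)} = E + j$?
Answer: $\frac{64532}{3} \approx 21511.0$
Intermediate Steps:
$w{\left(o \right)} = 1 + o^{2} - 6 o$
$N{\left(v,z \right)} = 2 v \left(-4 + v + z\right)$ ($N{\left(v,z \right)} = \left(v + v\right) \left(z + \left(v - 4\right)\right) = 2 v \left(z + \left(-4 + v\right)\right) = 2 v \left(-4 + v + z\right)$)
$t = - \frac{484}{3}$ ($t = - \frac{-20 + 28 \cdot 18}{3} = - \frac{-20 + 504}{3} = \left(- \frac{1}{3}\right) 484 = - \frac{484}{3} \approx -161.33$)
$t + N{\left(63,w{\left(-8 \right)} \right)} = - \frac{484}{3} + 2 \cdot 63 \left(-4 + 63 + \left(1 + \left(-8\right)^{2} - -48\right)\right) = - \frac{484}{3} + 2 \cdot 63 \left(-4 + 63 + \left(1 + 64 + 48\right)\right) = - \frac{484}{3} + 2 \cdot 63 \left(-4 + 63 + 113\right) = - \frac{484}{3} + 2 \cdot 63 \cdot 172 = - \frac{484}{3} + 21672 = \frac{64532}{3}$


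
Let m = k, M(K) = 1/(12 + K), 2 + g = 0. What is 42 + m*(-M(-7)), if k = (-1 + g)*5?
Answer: 45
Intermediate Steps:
g = -2 (g = -2 + 0 = -2)
k = -15 (k = (-1 - 2)*5 = -3*5 = -15)
m = -15
42 + m*(-M(-7)) = 42 - (-15)/(12 - 7) = 42 - (-15)/5 = 42 - 15*(-⅕) = 42 + 3 = 45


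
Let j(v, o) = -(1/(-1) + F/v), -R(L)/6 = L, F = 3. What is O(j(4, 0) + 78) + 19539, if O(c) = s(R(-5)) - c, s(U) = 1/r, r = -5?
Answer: 389211/20 ≈ 19461.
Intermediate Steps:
R(L) = -6*L
s(U) = -⅕ (s(U) = 1/(-5) = -⅕)
j(v, o) = 1 - 3/v (j(v, o) = -(1/(-1) + 3/v) = -(1*(-1) + 3/v) = -(-1 + 3/v) = 1 - 3/v)
O(c) = -⅕ - c
O(j(4, 0) + 78) + 19539 = (-⅕ - ((-3 + 4)/4 + 78)) + 19539 = (-⅕ - ((¼)*1 + 78)) + 19539 = (-⅕ - (¼ + 78)) + 19539 = (-⅕ - 1*313/4) + 19539 = (-⅕ - 313/4) + 19539 = -1569/20 + 19539 = 389211/20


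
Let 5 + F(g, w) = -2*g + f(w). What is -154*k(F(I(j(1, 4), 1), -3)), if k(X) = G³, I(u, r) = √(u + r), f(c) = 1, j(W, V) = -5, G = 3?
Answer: -4158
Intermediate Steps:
I(u, r) = √(r + u)
F(g, w) = -4 - 2*g (F(g, w) = -5 + (-2*g + 1) = -5 + (1 - 2*g) = -4 - 2*g)
k(X) = 27 (k(X) = 3³ = 27)
-154*k(F(I(j(1, 4), 1), -3)) = -154*27 = -4158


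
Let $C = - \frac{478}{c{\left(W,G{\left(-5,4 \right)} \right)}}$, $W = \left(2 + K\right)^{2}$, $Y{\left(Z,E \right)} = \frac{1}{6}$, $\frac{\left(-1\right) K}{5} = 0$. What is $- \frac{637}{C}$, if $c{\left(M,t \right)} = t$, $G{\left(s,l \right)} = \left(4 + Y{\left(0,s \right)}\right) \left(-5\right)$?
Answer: $- \frac{79625}{2868} \approx -27.763$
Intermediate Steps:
$K = 0$ ($K = \left(-5\right) 0 = 0$)
$Y{\left(Z,E \right)} = \frac{1}{6}$
$G{\left(s,l \right)} = - \frac{125}{6}$ ($G{\left(s,l \right)} = \left(4 + \frac{1}{6}\right) \left(-5\right) = \frac{25}{6} \left(-5\right) = - \frac{125}{6}$)
$W = 4$ ($W = \left(2 + 0\right)^{2} = 2^{2} = 4$)
$C = \frac{2868}{125}$ ($C = - \frac{478}{- \frac{125}{6}} = \left(-478\right) \left(- \frac{6}{125}\right) = \frac{2868}{125} \approx 22.944$)
$- \frac{637}{C} = - \frac{637}{\frac{2868}{125}} = \left(-637\right) \frac{125}{2868} = - \frac{79625}{2868}$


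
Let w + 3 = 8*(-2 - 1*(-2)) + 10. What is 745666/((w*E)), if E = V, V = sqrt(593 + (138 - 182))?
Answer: 745666*sqrt(61)/1281 ≈ 4546.3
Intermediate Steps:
w = 7 (w = -3 + (8*(-2 - 1*(-2)) + 10) = -3 + (8*(-2 + 2) + 10) = -3 + (8*0 + 10) = -3 + (0 + 10) = -3 + 10 = 7)
V = 3*sqrt(61) (V = sqrt(593 - 44) = sqrt(549) = 3*sqrt(61) ≈ 23.431)
E = 3*sqrt(61) ≈ 23.431
745666/((w*E)) = 745666/((7*(3*sqrt(61)))) = 745666/((21*sqrt(61))) = 745666*(sqrt(61)/1281) = 745666*sqrt(61)/1281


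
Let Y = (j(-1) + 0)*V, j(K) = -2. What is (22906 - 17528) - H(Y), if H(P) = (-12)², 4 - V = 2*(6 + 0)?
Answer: 5234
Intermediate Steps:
V = -8 (V = 4 - 2*(6 + 0) = 4 - 2*6 = 4 - 1*12 = 4 - 12 = -8)
Y = 16 (Y = (-2 + 0)*(-8) = -2*(-8) = 16)
H(P) = 144
(22906 - 17528) - H(Y) = (22906 - 17528) - 1*144 = 5378 - 144 = 5234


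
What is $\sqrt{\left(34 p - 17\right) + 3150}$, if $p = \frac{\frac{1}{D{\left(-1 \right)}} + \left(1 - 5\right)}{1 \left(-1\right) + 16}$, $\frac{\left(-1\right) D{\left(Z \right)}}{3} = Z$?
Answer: $\frac{\sqrt{703055}}{15} \approx 55.899$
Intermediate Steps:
$D{\left(Z \right)} = - 3 Z$
$p = - \frac{11}{45}$ ($p = \frac{\frac{1}{\left(-3\right) \left(-1\right)} + \left(1 - 5\right)}{1 \left(-1\right) + 16} = \frac{\frac{1}{3} - 4}{-1 + 16} = \frac{\frac{1}{3} - 4}{15} = \left(- \frac{11}{3}\right) \frac{1}{15} = - \frac{11}{45} \approx -0.24444$)
$\sqrt{\left(34 p - 17\right) + 3150} = \sqrt{\left(34 \left(- \frac{11}{45}\right) - 17\right) + 3150} = \sqrt{\left(- \frac{374}{45} - 17\right) + 3150} = \sqrt{- \frac{1139}{45} + 3150} = \sqrt{\frac{140611}{45}} = \frac{\sqrt{703055}}{15}$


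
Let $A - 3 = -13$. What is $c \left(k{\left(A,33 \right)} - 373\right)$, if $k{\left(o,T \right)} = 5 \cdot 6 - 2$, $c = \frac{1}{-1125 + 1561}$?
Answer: $- \frac{345}{436} \approx -0.79128$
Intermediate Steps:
$A = -10$ ($A = 3 - 13 = -10$)
$c = \frac{1}{436} \approx 0.0022936$
$k{\left(o,T \right)} = 28$ ($k{\left(o,T \right)} = 30 - 2 = 28$)
$c \left(k{\left(A,33 \right)} - 373\right) = \frac{28 - 373}{436} = \frac{1}{436} \left(-345\right) = - \frac{345}{436}$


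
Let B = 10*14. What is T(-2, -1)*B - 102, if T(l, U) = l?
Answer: -382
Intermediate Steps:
B = 140
T(-2, -1)*B - 102 = -2*140 - 102 = -280 - 102 = -382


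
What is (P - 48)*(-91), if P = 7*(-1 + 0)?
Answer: 5005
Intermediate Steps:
P = -7 (P = 7*(-1) = -7)
(P - 48)*(-91) = (-7 - 48)*(-91) = -55*(-91) = 5005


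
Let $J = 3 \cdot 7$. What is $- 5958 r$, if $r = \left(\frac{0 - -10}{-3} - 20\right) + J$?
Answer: $13902$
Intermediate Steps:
$J = 21$
$r = - \frac{7}{3}$ ($r = \left(\frac{0 - -10}{-3} - 20\right) + 21 = \left(\left(0 + 10\right) \left(- \frac{1}{3}\right) - 20\right) + 21 = \left(10 \left(- \frac{1}{3}\right) - 20\right) + 21 = \left(- \frac{10}{3} - 20\right) + 21 = - \frac{70}{3} + 21 = - \frac{7}{3} \approx -2.3333$)
$- 5958 r = \left(-5958\right) \left(- \frac{7}{3}\right) = 13902$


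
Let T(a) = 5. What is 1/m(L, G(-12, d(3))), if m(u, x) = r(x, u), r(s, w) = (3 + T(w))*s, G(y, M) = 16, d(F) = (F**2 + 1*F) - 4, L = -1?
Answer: 1/128 ≈ 0.0078125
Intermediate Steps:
d(F) = -4 + F + F**2 (d(F) = (F**2 + F) - 4 = (F + F**2) - 4 = -4 + F + F**2)
r(s, w) = 8*s (r(s, w) = (3 + 5)*s = 8*s)
m(u, x) = 8*x
1/m(L, G(-12, d(3))) = 1/(8*16) = 1/128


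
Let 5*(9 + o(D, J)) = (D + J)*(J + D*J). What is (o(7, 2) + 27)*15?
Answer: 702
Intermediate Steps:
o(D, J) = -9 + (D + J)*(J + D*J)/5 (o(D, J) = -9 + ((D + J)*(J + D*J))/5 = -9 + (D + J)*(J + D*J)/5)
(o(7, 2) + 27)*15 = ((-9 + (⅕)*2² + (⅕)*7*2 + (⅕)*7*2² + (⅕)*2*7²) + 27)*15 = ((-9 + (⅕)*4 + 14/5 + (⅕)*7*4 + (⅕)*2*49) + 27)*15 = ((-9 + ⅘ + 14/5 + 28/5 + 98/5) + 27)*15 = (99/5 + 27)*15 = (234/5)*15 = 702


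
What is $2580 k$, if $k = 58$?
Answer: $149640$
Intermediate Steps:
$2580 k = 2580 \cdot 58 = 149640$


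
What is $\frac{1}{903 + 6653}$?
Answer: $\frac{1}{7556} \approx 0.00013235$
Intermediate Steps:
$\frac{1}{903 + 6653} = \frac{1}{7556}$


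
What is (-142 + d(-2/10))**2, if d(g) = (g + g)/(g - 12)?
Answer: 74995600/3721 ≈ 20155.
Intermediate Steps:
d(g) = 2*g/(-12 + g) (d(g) = (2*g)/(-12 + g) = 2*g/(-12 + g))
(-142 + d(-2/10))**2 = (-142 + 2*(-2/10)/(-12 - 2/10))**2 = (-142 + 2*(-2*1/10)/(-12 - 2*1/10))**2 = (-142 + 2*(-1/5)/(-12 - 1/5))**2 = (-142 + 2*(-1/5)/(-61/5))**2 = (-142 + 2*(-1/5)*(-5/61))**2 = (-142 + 2/61)**2 = (-8660/61)**2 = 74995600/3721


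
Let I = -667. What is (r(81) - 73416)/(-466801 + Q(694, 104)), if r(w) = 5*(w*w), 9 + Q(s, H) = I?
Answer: 40611/467477 ≈ 0.086873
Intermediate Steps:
Q(s, H) = -676 (Q(s, H) = -9 - 667 = -676)
r(w) = 5*w²
(r(81) - 73416)/(-466801 + Q(694, 104)) = (5*81² - 73416)/(-466801 - 676) = (5*6561 - 73416)/(-467477) = (32805 - 73416)*(-1/467477) = -40611*(-1/467477) = 40611/467477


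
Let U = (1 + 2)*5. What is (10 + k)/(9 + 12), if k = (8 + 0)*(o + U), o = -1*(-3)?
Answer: 22/3 ≈ 7.3333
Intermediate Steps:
o = 3
U = 15 (U = 3*5 = 15)
k = 144 (k = (8 + 0)*(3 + 15) = 8*18 = 144)
(10 + k)/(9 + 12) = (10 + 144)/(9 + 12) = 154/21 = (1/21)*154 = 22/3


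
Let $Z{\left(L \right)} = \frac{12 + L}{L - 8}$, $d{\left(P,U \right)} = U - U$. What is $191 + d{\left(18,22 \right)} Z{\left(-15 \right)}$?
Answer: $191$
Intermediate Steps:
$d{\left(P,U \right)} = 0$
$Z{\left(L \right)} = \frac{12 + L}{-8 + L}$
$191 + d{\left(18,22 \right)} Z{\left(-15 \right)} = 191 + 0 \frac{12 - 15}{-8 - 15} = 191 + 0 \frac{1}{-23} \left(-3\right) = 191 + 0 \left(\left(- \frac{1}{23}\right) \left(-3\right)\right) = 191 + 0 \cdot \frac{3}{23} = 191 + 0 = 191$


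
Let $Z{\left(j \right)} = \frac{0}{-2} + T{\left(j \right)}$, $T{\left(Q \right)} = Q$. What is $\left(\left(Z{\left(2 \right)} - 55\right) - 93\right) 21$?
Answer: $-3066$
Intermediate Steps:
$Z{\left(j \right)} = j$ ($Z{\left(j \right)} = \frac{0}{-2} + j = 0 \left(- \frac{1}{2}\right) + j = 0 + j = j$)
$\left(\left(Z{\left(2 \right)} - 55\right) - 93\right) 21 = \left(\left(2 - 55\right) - 93\right) 21 = \left(-53 - 93\right) 21 = \left(-146\right) 21 = -3066$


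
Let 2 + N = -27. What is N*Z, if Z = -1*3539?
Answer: 102631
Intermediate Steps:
Z = -3539
N = -29 (N = -2 - 27 = -29)
N*Z = -29*(-3539) = 102631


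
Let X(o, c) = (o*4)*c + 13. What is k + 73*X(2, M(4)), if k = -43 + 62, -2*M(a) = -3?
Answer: 1844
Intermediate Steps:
M(a) = 3/2 (M(a) = -½*(-3) = 3/2)
k = 19
X(o, c) = 13 + 4*c*o (X(o, c) = (4*o)*c + 13 = 4*c*o + 13 = 13 + 4*c*o)
k + 73*X(2, M(4)) = 19 + 73*(13 + 4*(3/2)*2) = 19 + 73*(13 + 12) = 19 + 73*25 = 19 + 1825 = 1844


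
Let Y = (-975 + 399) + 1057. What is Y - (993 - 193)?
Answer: -319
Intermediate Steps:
Y = 481 (Y = -576 + 1057 = 481)
Y - (993 - 193) = 481 - (993 - 193) = 481 - 1*800 = 481 - 800 = -319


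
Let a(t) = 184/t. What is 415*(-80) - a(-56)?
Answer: -232377/7 ≈ -33197.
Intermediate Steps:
415*(-80) - a(-56) = 415*(-80) - 184/(-56) = -33200 - 184*(-1)/56 = -33200 - 1*(-23/7) = -33200 + 23/7 = -232377/7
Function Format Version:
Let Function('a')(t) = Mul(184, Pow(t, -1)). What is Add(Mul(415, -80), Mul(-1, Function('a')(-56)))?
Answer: Rational(-232377, 7) ≈ -33197.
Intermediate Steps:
Add(Mul(415, -80), Mul(-1, Function('a')(-56))) = Add(Mul(415, -80), Mul(-1, Mul(184, Pow(-56, -1)))) = Add(-33200, Mul(-1, Mul(184, Rational(-1, 56)))) = Add(-33200, Mul(-1, Rational(-23, 7))) = Add(-33200, Rational(23, 7)) = Rational(-232377, 7)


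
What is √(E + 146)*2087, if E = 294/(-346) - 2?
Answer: 2087*√4284345/173 ≈ 24970.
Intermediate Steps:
E = -493/173 (E = 294*(-1/346) - 2 = -147/173 - 2 = -493/173 ≈ -2.8497)
√(E + 146)*2087 = √(-493/173 + 146)*2087 = √(24765/173)*2087 = (√4284345/173)*2087 = 2087*√4284345/173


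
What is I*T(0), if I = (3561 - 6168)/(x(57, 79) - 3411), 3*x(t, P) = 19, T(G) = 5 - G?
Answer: 39105/10214 ≈ 3.8286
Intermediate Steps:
x(t, P) = 19/3 (x(t, P) = (1/3)*19 = 19/3)
I = 7821/10214 (I = (3561 - 6168)/(19/3 - 3411) = -2607/(-10214/3) = -2607*(-3/10214) = 7821/10214 ≈ 0.76571)
I*T(0) = 7821*(5 - 1*0)/10214 = 7821*(5 + 0)/10214 = (7821/10214)*5 = 39105/10214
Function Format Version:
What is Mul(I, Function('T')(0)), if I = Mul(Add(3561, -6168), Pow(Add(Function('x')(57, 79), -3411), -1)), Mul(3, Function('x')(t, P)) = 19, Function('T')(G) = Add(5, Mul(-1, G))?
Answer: Rational(39105, 10214) ≈ 3.8286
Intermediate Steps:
Function('x')(t, P) = Rational(19, 3) (Function('x')(t, P) = Mul(Rational(1, 3), 19) = Rational(19, 3))
I = Rational(7821, 10214) (I = Mul(Add(3561, -6168), Pow(Add(Rational(19, 3), -3411), -1)) = Mul(-2607, Pow(Rational(-10214, 3), -1)) = Mul(-2607, Rational(-3, 10214)) = Rational(7821, 10214) ≈ 0.76571)
Mul(I, Function('T')(0)) = Mul(Rational(7821, 10214), Add(5, Mul(-1, 0))) = Mul(Rational(7821, 10214), Add(5, 0)) = Mul(Rational(7821, 10214), 5) = Rational(39105, 10214)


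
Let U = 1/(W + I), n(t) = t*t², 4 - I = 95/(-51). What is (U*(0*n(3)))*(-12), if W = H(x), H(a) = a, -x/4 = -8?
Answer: 0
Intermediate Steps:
x = 32 (x = -4*(-8) = 32)
I = 299/51 (I = 4 - 95/(-51) = 4 - 95*(-1)/51 = 4 - 1*(-95/51) = 4 + 95/51 = 299/51 ≈ 5.8627)
n(t) = t³
W = 32
U = 51/1931 (U = 1/(32 + 299/51) = 1/(1931/51) = 51/1931 ≈ 0.026411)
(U*(0*n(3)))*(-12) = (51*(0*3³)/1931)*(-12) = (51*(0*27)/1931)*(-12) = ((51/1931)*0)*(-12) = 0*(-12) = 0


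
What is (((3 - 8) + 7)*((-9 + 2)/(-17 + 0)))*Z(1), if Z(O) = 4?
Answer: 56/17 ≈ 3.2941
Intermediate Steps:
(((3 - 8) + 7)*((-9 + 2)/(-17 + 0)))*Z(1) = (((3 - 8) + 7)*((-9 + 2)/(-17 + 0)))*4 = ((-5 + 7)*(-7/(-17)))*4 = (2*(-7*(-1/17)))*4 = (2*(7/17))*4 = (14/17)*4 = 56/17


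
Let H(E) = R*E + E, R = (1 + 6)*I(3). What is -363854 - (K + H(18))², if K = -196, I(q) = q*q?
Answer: -1277790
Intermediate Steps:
I(q) = q²
R = 63 (R = (1 + 6)*3² = 7*9 = 63)
H(E) = 64*E (H(E) = 63*E + E = 64*E)
-363854 - (K + H(18))² = -363854 - (-196 + 64*18)² = -363854 - (-196 + 1152)² = -363854 - 1*956² = -363854 - 1*913936 = -363854 - 913936 = -1277790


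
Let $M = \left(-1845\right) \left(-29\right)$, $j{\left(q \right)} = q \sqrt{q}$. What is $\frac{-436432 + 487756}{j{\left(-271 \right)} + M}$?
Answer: $\frac{686522655}{720671884} + \frac{3477201 i \sqrt{271}}{720671884} \approx 0.95261 + 0.079429 i$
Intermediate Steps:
$j{\left(q \right)} = q^{\frac{3}{2}}$
$M = 53505$
$\frac{-436432 + 487756}{j{\left(-271 \right)} + M} = \frac{-436432 + 487756}{\left(-271\right)^{\frac{3}{2}} + 53505} = \frac{51324}{- 271 i \sqrt{271} + 53505} = \frac{51324}{53505 - 271 i \sqrt{271}}$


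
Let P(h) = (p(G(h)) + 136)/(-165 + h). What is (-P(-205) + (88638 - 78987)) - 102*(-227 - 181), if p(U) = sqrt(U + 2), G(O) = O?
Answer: 9484463/185 + I*sqrt(203)/370 ≈ 51267.0 + 0.038508*I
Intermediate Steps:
p(U) = sqrt(2 + U)
P(h) = (136 + sqrt(2 + h))/(-165 + h) (P(h) = (sqrt(2 + h) + 136)/(-165 + h) = (136 + sqrt(2 + h))/(-165 + h))
(-P(-205) + (88638 - 78987)) - 102*(-227 - 181) = (-(136 + sqrt(2 - 205))/(-165 - 205) + (88638 - 78987)) - 102*(-227 - 181) = (-(136 + sqrt(-203))/(-370) + 9651) - 102*(-408) = (-(-1)*(136 + I*sqrt(203))/370 + 9651) + 41616 = (-(-68/185 - I*sqrt(203)/370) + 9651) + 41616 = ((68/185 + I*sqrt(203)/370) + 9651) + 41616 = (1785503/185 + I*sqrt(203)/370) + 41616 = 9484463/185 + I*sqrt(203)/370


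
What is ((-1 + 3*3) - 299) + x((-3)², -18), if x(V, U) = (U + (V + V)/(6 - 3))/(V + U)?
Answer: -869/3 ≈ -289.67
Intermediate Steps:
x(V, U) = (U + 2*V/3)/(U + V) (x(V, U) = (U + (2*V)/3)/(U + V) = (U + (2*V)*(⅓))/(U + V) = (U + 2*V/3)/(U + V))
((-1 + 3*3) - 299) + x((-3)², -18) = ((-1 + 3*3) - 299) + (-18 + (⅔)*(-3)²)/(-18 + (-3)²) = ((-1 + 9) - 299) + (-18 + (⅔)*9)/(-18 + 9) = (8 - 299) + (-18 + 6)/(-9) = -291 - ⅑*(-12) = -291 + 4/3 = -869/3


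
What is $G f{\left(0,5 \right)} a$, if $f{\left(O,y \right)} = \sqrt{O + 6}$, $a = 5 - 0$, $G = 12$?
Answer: $60 \sqrt{6} \approx 146.97$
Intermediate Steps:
$a = 5$ ($a = 5 + 0 = 5$)
$f{\left(O,y \right)} = \sqrt{6 + O}$
$G f{\left(0,5 \right)} a = 12 \sqrt{6 + 0} \cdot 5 = 12 \sqrt{6} \cdot 5 = 60 \sqrt{6}$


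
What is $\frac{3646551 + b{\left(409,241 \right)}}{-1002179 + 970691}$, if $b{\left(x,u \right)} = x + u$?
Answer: $- \frac{3647201}{31488} \approx -115.83$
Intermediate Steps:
$b{\left(x,u \right)} = u + x$
$\frac{3646551 + b{\left(409,241 \right)}}{-1002179 + 970691} = \frac{3646551 + \left(241 + 409\right)}{-1002179 + 970691} = \frac{3646551 + 650}{-31488} = 3647201 \left(- \frac{1}{31488}\right) = - \frac{3647201}{31488}$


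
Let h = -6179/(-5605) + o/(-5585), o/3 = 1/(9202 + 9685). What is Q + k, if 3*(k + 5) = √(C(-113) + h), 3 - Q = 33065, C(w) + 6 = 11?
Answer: -33067 + √85326674432860484176135/354742338885 ≈ -33066.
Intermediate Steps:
o = 3/18887 (o = 3/(9202 + 9685) = 3/18887 ≈ 0.00015884)
C(w) = 5 (C(w) = -6 + 11 = 5)
Q = -33062 (Q = 3 - 1*33065 = 3 - 33065 = -33062)
h = 130356994078/118247446295 (h = -6179/(-5605) + (3/18887)/(-5585) = -6179*(-1/5605) + (3/18887)*(-1/5585) = 6179/5605 - 3/105483895 = 130356994078/118247446295 ≈ 1.1024)
k = -5 + √85326674432860484176135/354742338885 (k = -5 + √(5 + 130356994078/118247446295)/3 = -5 + √(721594225553/118247446295)/3 = -5 + (√85326674432860484176135/118247446295)/3 = -5 + √85326674432860484176135/354742338885 ≈ -4.1766)
Q + k = -33062 + (-5 + √85326674432860484176135/354742338885) = -33067 + √85326674432860484176135/354742338885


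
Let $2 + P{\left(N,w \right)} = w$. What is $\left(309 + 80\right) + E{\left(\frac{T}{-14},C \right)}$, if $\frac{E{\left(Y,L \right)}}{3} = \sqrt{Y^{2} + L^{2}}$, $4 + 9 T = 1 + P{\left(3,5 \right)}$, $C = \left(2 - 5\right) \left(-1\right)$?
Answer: $398$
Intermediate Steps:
$C = 3$ ($C = \left(-3\right) \left(-1\right) = 3$)
$P{\left(N,w \right)} = -2 + w$
$T = 0$ ($T = - \frac{4}{9} + \frac{1 + \left(-2 + 5\right)}{9} = - \frac{4}{9} + \frac{1 + 3}{9} = - \frac{4}{9} + \frac{1}{9} \cdot 4 = - \frac{4}{9} + \frac{4}{9} = 0$)
$E{\left(Y,L \right)} = 3 \sqrt{L^{2} + Y^{2}}$ ($E{\left(Y,L \right)} = 3 \sqrt{Y^{2} + L^{2}} = 3 \sqrt{L^{2} + Y^{2}}$)
$\left(309 + 80\right) + E{\left(\frac{T}{-14},C \right)} = \left(309 + 80\right) + 3 \sqrt{3^{2} + \left(\frac{0}{-14}\right)^{2}} = 389 + 3 \sqrt{9 + \left(0 \left(- \frac{1}{14}\right)\right)^{2}} = 389 + 3 \sqrt{9 + 0^{2}} = 389 + 3 \sqrt{9 + 0} = 389 + 3 \sqrt{9} = 389 + 3 \cdot 3 = 389 + 9 = 398$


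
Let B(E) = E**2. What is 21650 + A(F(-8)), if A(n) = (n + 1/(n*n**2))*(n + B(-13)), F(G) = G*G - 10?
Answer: 5305277311/157464 ≈ 33692.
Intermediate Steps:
F(G) = -10 + G**2 (F(G) = G**2 - 10 = -10 + G**2)
A(n) = (169 + n)*(n + n**(-3)) (A(n) = (n + 1/(n*n**2))*(n + (-13)**2) = (n + 1/(n**3))*(n + 169) = (n + n**(-3))*(169 + n) = (169 + n)*(n + n**(-3)))
21650 + A(F(-8)) = 21650 + (169 + (-10 + (-8)**2) + (-10 + (-8)**2)**4*(169 + (-10 + (-8)**2)))/(-10 + (-8)**2)**3 = 21650 + (169 + (-10 + 64) + (-10 + 64)**4*(169 + (-10 + 64)))/(-10 + 64)**3 = 21650 + (169 + 54 + 54**4*(169 + 54))/54**3 = 21650 + (169 + 54 + 8503056*223)/157464 = 21650 + (169 + 54 + 1896181488)/157464 = 21650 + (1/157464)*1896181711 = 21650 + 1896181711/157464 = 5305277311/157464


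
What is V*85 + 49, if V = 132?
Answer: 11269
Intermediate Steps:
V*85 + 49 = 132*85 + 49 = 11220 + 49 = 11269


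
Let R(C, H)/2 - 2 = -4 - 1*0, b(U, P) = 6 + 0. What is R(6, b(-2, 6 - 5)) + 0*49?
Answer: -4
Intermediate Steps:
b(U, P) = 6
R(C, H) = -4 (R(C, H) = 4 + 2*(-4 - 1*0) = 4 + 2*(-4 + 0) = 4 + 2*(-4) = 4 - 8 = -4)
R(6, b(-2, 6 - 5)) + 0*49 = -4 + 0*49 = -4 + 0 = -4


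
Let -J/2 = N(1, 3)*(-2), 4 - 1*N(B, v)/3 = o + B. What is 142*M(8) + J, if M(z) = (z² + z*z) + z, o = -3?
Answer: 19384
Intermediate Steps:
N(B, v) = 21 - 3*B (N(B, v) = 12 - 3*(-3 + B) = 12 + (9 - 3*B) = 21 - 3*B)
M(z) = z + 2*z² (M(z) = (z² + z²) + z = 2*z² + z = z + 2*z²)
J = 72 (J = -2*(21 - 3*1)*(-2) = -2*(21 - 3)*(-2) = -36*(-2) = -2*(-36) = 72)
142*M(8) + J = 142*(8*(1 + 2*8)) + 72 = 142*(8*(1 + 16)) + 72 = 142*(8*17) + 72 = 142*136 + 72 = 19312 + 72 = 19384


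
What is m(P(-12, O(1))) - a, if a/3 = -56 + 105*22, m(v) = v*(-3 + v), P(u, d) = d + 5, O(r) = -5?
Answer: -6762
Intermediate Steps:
P(u, d) = 5 + d
a = 6762 (a = 3*(-56 + 105*22) = 3*(-56 + 2310) = 3*2254 = 6762)
m(P(-12, O(1))) - a = (5 - 5)*(-3 + (5 - 5)) - 1*6762 = 0*(-3 + 0) - 6762 = 0*(-3) - 6762 = 0 - 6762 = -6762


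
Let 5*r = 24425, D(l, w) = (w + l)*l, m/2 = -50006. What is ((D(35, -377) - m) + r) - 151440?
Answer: -58513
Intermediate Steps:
m = -100012 (m = 2*(-50006) = -100012)
D(l, w) = l*(l + w) (D(l, w) = (l + w)*l = l*(l + w))
r = 4885 (r = (⅕)*24425 = 4885)
((D(35, -377) - m) + r) - 151440 = ((35*(35 - 377) - 1*(-100012)) + 4885) - 151440 = ((35*(-342) + 100012) + 4885) - 151440 = ((-11970 + 100012) + 4885) - 151440 = (88042 + 4885) - 151440 = 92927 - 151440 = -58513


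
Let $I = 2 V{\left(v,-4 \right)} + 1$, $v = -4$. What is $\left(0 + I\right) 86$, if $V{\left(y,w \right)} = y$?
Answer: $-602$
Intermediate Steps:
$I = -7$ ($I = 2 \left(-4\right) + 1 = -8 + 1 = -7$)
$\left(0 + I\right) 86 = \left(0 - 7\right) 86 = \left(-7\right) 86 = -602$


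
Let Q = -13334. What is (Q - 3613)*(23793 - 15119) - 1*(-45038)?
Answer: -146953240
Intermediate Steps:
(Q - 3613)*(23793 - 15119) - 1*(-45038) = (-13334 - 3613)*(23793 - 15119) - 1*(-45038) = -16947*8674 + 45038 = -146998278 + 45038 = -146953240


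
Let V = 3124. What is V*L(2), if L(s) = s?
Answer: 6248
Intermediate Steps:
V*L(2) = 3124*2 = 6248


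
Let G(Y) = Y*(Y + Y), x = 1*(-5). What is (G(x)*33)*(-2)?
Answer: -3300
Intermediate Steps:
x = -5
G(Y) = 2*Y**2 (G(Y) = Y*(2*Y) = 2*Y**2)
(G(x)*33)*(-2) = ((2*(-5)**2)*33)*(-2) = ((2*25)*33)*(-2) = (50*33)*(-2) = 1650*(-2) = -3300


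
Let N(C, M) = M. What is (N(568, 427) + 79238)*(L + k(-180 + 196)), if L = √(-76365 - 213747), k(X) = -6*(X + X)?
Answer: -15295680 + 637320*I*√4533 ≈ -1.5296e+7 + 4.2909e+7*I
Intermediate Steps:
k(X) = -12*X
L = 8*I*√4533 (L = √(-290112) = 8*I*√4533 ≈ 538.62*I)
(N(568, 427) + 79238)*(L + k(-180 + 196)) = (427 + 79238)*(8*I*√4533 - 12*(-180 + 196)) = 79665*(8*I*√4533 - 12*16) = 79665*(8*I*√4533 - 192) = 79665*(-192 + 8*I*√4533) = -15295680 + 637320*I*√4533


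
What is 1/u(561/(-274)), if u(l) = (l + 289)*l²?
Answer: 20570824/24744938625 ≈ 0.00083131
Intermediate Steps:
u(l) = l²*(289 + l) (u(l) = (289 + l)*l² = l²*(289 + l))
1/u(561/(-274)) = 1/((561/(-274))²*(289 + 561/(-274))) = 1/((561*(-1/274))²*(289 + 561*(-1/274))) = 1/((-561/274)²*(289 - 561/274)) = 1/((314721/75076)*(78625/274)) = 1/(24744938625/20570824) = 20570824/24744938625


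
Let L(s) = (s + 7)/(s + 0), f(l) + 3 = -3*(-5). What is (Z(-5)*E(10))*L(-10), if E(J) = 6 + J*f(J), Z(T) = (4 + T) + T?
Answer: -1134/5 ≈ -226.80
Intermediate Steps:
Z(T) = 4 + 2*T
f(l) = 12 (f(l) = -3 - 3*(-5) = -3 + 15 = 12)
L(s) = (7 + s)/s
E(J) = 6 + 12*J (E(J) = 6 + J*12 = 6 + 12*J)
(Z(-5)*E(10))*L(-10) = ((4 + 2*(-5))*(6 + 12*10))*((7 - 10)/(-10)) = ((4 - 10)*(6 + 120))*(-1/10*(-3)) = -6*126*(3/10) = -756*3/10 = -1134/5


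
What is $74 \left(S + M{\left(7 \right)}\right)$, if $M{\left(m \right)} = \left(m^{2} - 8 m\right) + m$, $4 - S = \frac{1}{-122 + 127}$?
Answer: $\frac{1406}{5} \approx 281.2$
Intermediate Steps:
$S = \frac{19}{5}$ ($S = 4 - \frac{1}{-122 + 127} = 4 - \frac{1}{5} = \frac{19}{5} \approx 3.8$)
$M{\left(m \right)} = m^{2} - 7 m$
$74 \left(S + M{\left(7 \right)}\right) = 74 \left(\frac{19}{5} + 7 \left(-7 + 7\right)\right) = 74 \left(\frac{19}{5} + 7 \cdot 0\right) = 74 \left(\frac{19}{5} + 0\right) = 74 \cdot \frac{19}{5} = \frac{1406}{5}$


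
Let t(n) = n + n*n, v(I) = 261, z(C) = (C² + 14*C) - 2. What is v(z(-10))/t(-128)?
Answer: 261/16256 ≈ 0.016056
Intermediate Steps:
z(C) = -2 + C² + 14*C
t(n) = n + n²
v(z(-10))/t(-128) = 261/((-128*(1 - 128))) = 261/((-128*(-127))) = 261/16256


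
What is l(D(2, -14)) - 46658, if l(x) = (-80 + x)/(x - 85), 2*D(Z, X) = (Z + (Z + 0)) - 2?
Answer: -3919193/84 ≈ -46657.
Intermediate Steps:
D(Z, X) = -1 + Z (D(Z, X) = ((Z + (Z + 0)) - 2)/2 = ((Z + Z) - 2)/2 = (2*Z - 2)/2 = (-2 + 2*Z)/2 = -1 + Z)
l(x) = (-80 + x)/(-85 + x)
l(D(2, -14)) - 46658 = (-80 + (-1 + 2))/(-85 + (-1 + 2)) - 46658 = (-80 + 1)/(-85 + 1) - 46658 = -79/(-84) - 46658 = -1/84*(-79) - 46658 = 79/84 - 46658 = -3919193/84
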